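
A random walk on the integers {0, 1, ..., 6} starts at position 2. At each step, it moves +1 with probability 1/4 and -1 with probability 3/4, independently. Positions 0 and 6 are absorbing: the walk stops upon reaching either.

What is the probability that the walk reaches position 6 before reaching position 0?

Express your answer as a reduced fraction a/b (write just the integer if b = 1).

Answer: 1/91

Derivation:
Biased walk: p = 1/4, q = 3/4, r = q/p = 3
Gambler's ruin: P(hit 6 before 0 | start at 2) = (1 - r^a)/(1 - r^N)
r^2 = 9; r^6 = 729
P = (1 - 9) / (1 - 729) = -8 / -728 = 1/91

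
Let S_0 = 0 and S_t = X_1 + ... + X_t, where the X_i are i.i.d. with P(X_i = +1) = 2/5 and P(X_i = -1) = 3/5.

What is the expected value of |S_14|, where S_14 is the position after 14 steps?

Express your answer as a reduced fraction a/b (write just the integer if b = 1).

Answer: 22718393894/6103515625

Derivation:
S_14 takes values m ≡ 0 (mod 2) with |m| ≤ 14; P(S_14=m) = C(14,(14+m)/2) · (2/5)^((14+m)/2) · (3/5)^((14-m)/2).
Distribution: P(S=-14)=4782969/6103515625, P(S=-12)=44641044/6103515625, P(S=-10)=193444524/6103515625, P(S=-8)=515852064/6103515625, P(S=-6)=945728784/6103515625, P(S=-4)=1260971712/6103515625, P(S=-2)=1260971712/6103515625, P(S=0)=960740352/6103515625, P(S=2)=560431872/6103515625, P(S=4)=249080832/6103515625, P(S=6)=83026944/6103515625, P(S=8)=20127744/6103515625, P(S=10)=3354624/6103515625, P(S=12)=344064/6103515625, P(S=14)=16384/6103515625
E[|S_14|] = Σ_m |m|·P(S_14=m) = 22718393894/6103515625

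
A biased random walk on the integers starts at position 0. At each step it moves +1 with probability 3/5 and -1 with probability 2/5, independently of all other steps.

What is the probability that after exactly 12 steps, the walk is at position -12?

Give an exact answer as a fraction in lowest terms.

Answer: 4096/244140625

Derivation:
To reach position -12 after 12 steps: need 0 steps of +1 and 12 steps of -1.
Number of such sequences: C(12,0) = 1
Each has probability (3/5)^0 · (2/5)^12 = 4096/244140625
P = 1 · 4096/244140625 = 4096/244140625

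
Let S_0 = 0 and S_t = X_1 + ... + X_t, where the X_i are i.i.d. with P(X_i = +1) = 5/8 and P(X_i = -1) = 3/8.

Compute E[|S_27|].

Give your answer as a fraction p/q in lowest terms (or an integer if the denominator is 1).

S_27 takes values m ≡ 1 (mod 2) with |m| ≤ 27; P(S_27=m) = C(27,(27+m)/2) · (5/8)^((27+m)/2) · (3/8)^((27-m)/2).
Distribution: P(S=-27)=7625597484987/2417851639229258349412352, P(S=-25)=343151886824415/2417851639229258349412352, P(S=-23)=7434957547862325/2417851639229258349412352, P(S=-21)=103263299275865625/2417851639229258349412352, P(S=-19)=516316496379328125/1208925819614629174706176, P(S=-17)=3958426472241515625/1208925819614629174706176, P(S=-15)=24190383997031484375/1208925819614629174706176, P(S=-13)=120951919985157421875/1208925819614629174706176, P(S=-11)=1007932666542978515625/2417851639229258349412352, P(S=-9)=3546429752651220703125/2417851639229258349412352, P(S=-7)=10639289257953662109375/2417851639229258349412352, P(S=-5)=27404229906850341796875/2417851639229258349412352, P(S=-3)=15224572170472412109375/604462909807314587353088, P(S=-1)=29278023404754638671875/604462909807314587353088, P(S=1)=48796705674591064453125/604462909807314587353088, P(S=3)=70484130418853759765625/604462909807314587353088, P(S=5)=352420652094268798828125/2417851639229258349412352, P(S=7)=380061487552642822265625/2417851639229258349412352, P(S=9)=351908784770965576171875/2417851639229258349412352, P(S=11)=277822724819183349609375/2417851639229258349412352, P(S=13)=92607574939727783203125/1208925819614629174706176, P(S=15)=51448652744293212890625/1208925819614629174706176, P(S=17)=23385751247406005859375/1208925819614629174706176, P(S=19)=8473098278045654296875/1208925819614629174706176, P(S=21)=4707276821136474609375/2417851639229258349412352, P(S=23)=941455364227294921875/2417851639229258349412352, P(S=25)=120699405670166015625/2417851639229258349412352, P(S=27)=7450580596923828125/2417851639229258349412352
E[|S_27|] = Σ_m |m|·P(S_27=m) = 272455767493551121351041/37778931862957161709568

Answer: 272455767493551121351041/37778931862957161709568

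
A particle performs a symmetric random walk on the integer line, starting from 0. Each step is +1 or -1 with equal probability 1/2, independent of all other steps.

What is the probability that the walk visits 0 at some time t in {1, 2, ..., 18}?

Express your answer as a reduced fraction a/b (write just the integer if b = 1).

Answer: 53381/65536

Derivation:
Count via complement. Let g(t,s) = #length-t paths at position s with S_1..S_t all ≠ 0.
g(t,s) = g(t-1,s-1) + g(t-1,s+1) for s ≠ 0; g(t,0) = 0.
t=0: g(0,0)=1
t=1: g(1,-1)=1 g(1,1)=1
t=2: g(2,-2)=1 g(2,2)=1
t=3: g(3,-3)=1 g(3,-1)=1 g(3,1)=1 g(3,3)=1
t=4: g(4,-4)=1 g(4,-2)=2 g(4,2)=2 g(4,4)=1
t=5: g(5,-5)=1 g(5,-3)=3 g(5,-1)=2 g(5,1)=2 g(5,3)=3 g(5,5)=1
t=6: g(6,-6)=1 g(6,-4)=4 g(6,-2)=5 g(6,2)=5 g(6,4)=4 g(6,6)=1
t=7: g(7,-7)=1 g(7,-5)=5 g(7,-3)=9 g(7,-1)=5 g(7,1)=5 g(7,3)=9 g(7,5)=5 g(7,7)=1
t=8: g(8,-8)=1 g(8,-6)=6 g(8,-4)=14 g(8,-2)=14 g(8,2)=14 g(8,4)=14 g(8,6)=6 g(8,8)=1
t=9: g(9,-9)=1 g(9,-7)=7 g(9,-5)=20 g(9,-3)=28 g(9,-1)=14 g(9,1)=14 g(9,3)=28 g(9,5)=20 g(9,7)=7 g(9,9)=1
t=10: g(10,-10)=1 g(10,-8)=8 g(10,-6)=27 g(10,-4)=48 g(10,-2)=42 g(10,2)=42 g(10,4)=48 g(10,6)=27 g(10,8)=8 g(10,10)=1
t=11: g(11,-11)=1 g(11,-9)=9 g(11,-7)=35 g(11,-5)=75 g(11,-3)=90 g(11,-1)=42 g(11,1)=42 g(11,3)=90 g(11,5)=75 g(11,7)=35 g(11,9)=9 g(11,11)=1
t=12: g(12,-12)=1 g(12,-10)=10 g(12,-8)=44 g(12,-6)=110 g(12,-4)=165 g(12,-2)=132 g(12,2)=132 g(12,4)=165 g(12,6)=110 g(12,8)=44 g(12,10)=10 g(12,12)=1
t=13: g(13,-13)=1 g(13,-11)=11 g(13,-9)=54 g(13,-7)=154 g(13,-5)=275 g(13,-3)=297 g(13,-1)=132 g(13,1)=132 g(13,3)=297 g(13,5)=275 g(13,7)=154 g(13,9)=54 g(13,11)=11 g(13,13)=1
t=14: g(14,-14)=1 g(14,-12)=12 g(14,-10)=65 g(14,-8)=208 g(14,-6)=429 g(14,-4)=572 g(14,-2)=429 g(14,2)=429 g(14,4)=572 g(14,6)=429 g(14,8)=208 g(14,10)=65 g(14,12)=12 g(14,14)=1
t=15: g(15,-15)=1 g(15,-13)=13 g(15,-11)=77 g(15,-9)=273 g(15,-7)=637 g(15,-5)=1001 g(15,-3)=1001 g(15,-1)=429 g(15,1)=429 g(15,3)=1001 g(15,5)=1001 g(15,7)=637 g(15,9)=273 g(15,11)=77 g(15,13)=13 g(15,15)=1
t=16: g(16,-16)=1 g(16,-14)=14 g(16,-12)=90 g(16,-10)=350 g(16,-8)=910 g(16,-6)=1638 g(16,-4)=2002 g(16,-2)=1430 g(16,2)=1430 g(16,4)=2002 g(16,6)=1638 g(16,8)=910 g(16,10)=350 g(16,12)=90 g(16,14)=14 g(16,16)=1
t=17: g(17,-17)=1 g(17,-15)=15 g(17,-13)=104 g(17,-11)=440 g(17,-9)=1260 g(17,-7)=2548 g(17,-5)=3640 g(17,-3)=3432 g(17,-1)=1430 g(17,1)=1430 g(17,3)=3432 g(17,5)=3640 g(17,7)=2548 g(17,9)=1260 g(17,11)=440 g(17,13)=104 g(17,15)=15 g(17,17)=1
t=18: g(18,-18)=1 g(18,-16)=16 g(18,-14)=119 g(18,-12)=544 g(18,-10)=1700 g(18,-8)=3808 g(18,-6)=6188 g(18,-4)=7072 g(18,-2)=4862 g(18,2)=4862 g(18,4)=7072 g(18,6)=6188 g(18,8)=3808 g(18,10)=1700 g(18,12)=544 g(18,14)=119 g(18,16)=16 g(18,18)=1
Paths never hitting 0: Σ_s g(18,s) = 48620
Paths hitting 0: 2^18 - 48620 = 213524
P = 213524/262144 = 53381/65536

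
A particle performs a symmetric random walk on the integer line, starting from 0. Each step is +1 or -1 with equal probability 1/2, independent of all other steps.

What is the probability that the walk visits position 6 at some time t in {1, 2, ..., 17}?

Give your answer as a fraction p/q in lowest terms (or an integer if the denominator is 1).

Answer: 4701/32768

Derivation:
Count via complement. Let g(t,s) = #length-t paths at position s with S_1..S_t all ≠ 6.
g(t,s) = g(t-1,s-1) + g(t-1,s+1) for s ≠ 6; g(t,6) = 0.
t=0: g(0,0)=1
t=1: g(1,-1)=1 g(1,1)=1
t=2: g(2,-2)=1 g(2,0)=2 g(2,2)=1
t=3: g(3,-3)=1 g(3,-1)=3 g(3,1)=3 g(3,3)=1
t=4: g(4,-4)=1 g(4,-2)=4 g(4,0)=6 g(4,2)=4 g(4,4)=1
t=5: g(5,-5)=1 g(5,-3)=5 g(5,-1)=10 g(5,1)=10 g(5,3)=5 g(5,5)=1
t=6: g(6,-6)=1 g(6,-4)=6 g(6,-2)=15 g(6,0)=20 g(6,2)=15 g(6,4)=6
t=7: g(7,-7)=1 g(7,-5)=7 g(7,-3)=21 g(7,-1)=35 g(7,1)=35 g(7,3)=21 g(7,5)=6
t=8: g(8,-8)=1 g(8,-6)=8 g(8,-4)=28 g(8,-2)=56 g(8,0)=70 g(8,2)=56 g(8,4)=27
t=9: g(9,-9)=1 g(9,-7)=9 g(9,-5)=36 g(9,-3)=84 g(9,-1)=126 g(9,1)=126 g(9,3)=83 g(9,5)=27
t=10: g(10,-10)=1 g(10,-8)=10 g(10,-6)=45 g(10,-4)=120 g(10,-2)=210 g(10,0)=252 g(10,2)=209 g(10,4)=110
t=11: g(11,-11)=1 g(11,-9)=11 g(11,-7)=55 g(11,-5)=165 g(11,-3)=330 g(11,-1)=462 g(11,1)=461 g(11,3)=319 g(11,5)=110
t=12: g(12,-12)=1 g(12,-10)=12 g(12,-8)=66 g(12,-6)=220 g(12,-4)=495 g(12,-2)=792 g(12,0)=923 g(12,2)=780 g(12,4)=429
t=13: g(13,-13)=1 g(13,-11)=13 g(13,-9)=78 g(13,-7)=286 g(13,-5)=715 g(13,-3)=1287 g(13,-1)=1715 g(13,1)=1703 g(13,3)=1209 g(13,5)=429
t=14: g(14,-14)=1 g(14,-12)=14 g(14,-10)=91 g(14,-8)=364 g(14,-6)=1001 g(14,-4)=2002 g(14,-2)=3002 g(14,0)=3418 g(14,2)=2912 g(14,4)=1638
t=15: g(15,-15)=1 g(15,-13)=15 g(15,-11)=105 g(15,-9)=455 g(15,-7)=1365 g(15,-5)=3003 g(15,-3)=5004 g(15,-1)=6420 g(15,1)=6330 g(15,3)=4550 g(15,5)=1638
t=16: g(16,-16)=1 g(16,-14)=16 g(16,-12)=120 g(16,-10)=560 g(16,-8)=1820 g(16,-6)=4368 g(16,-4)=8007 g(16,-2)=11424 g(16,0)=12750 g(16,2)=10880 g(16,4)=6188
t=17: g(17,-17)=1 g(17,-15)=17 g(17,-13)=136 g(17,-11)=680 g(17,-9)=2380 g(17,-7)=6188 g(17,-5)=12375 g(17,-3)=19431 g(17,-1)=24174 g(17,1)=23630 g(17,3)=17068 g(17,5)=6188
Paths never hitting 6: Σ_s g(17,s) = 112268
Paths hitting 6: 2^17 - 112268 = 18804
P = 18804/131072 = 4701/32768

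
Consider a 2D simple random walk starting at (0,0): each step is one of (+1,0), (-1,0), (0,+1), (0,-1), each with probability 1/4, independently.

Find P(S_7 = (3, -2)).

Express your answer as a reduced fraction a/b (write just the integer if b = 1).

Answer: 245/16384

Derivation:
Let h be the number of horizontal steps (so 7-h are vertical). To end at (3,-2) need (h+3)/2 right-steps and ((7-h)-2)/2 up-steps.
Sum over h with 3 ≤ h ≤ 5, h ≡ 1 (mod 2), 7-h ≡ 0 (mod 2):
h=3: C(7,3)·C(3,3)·C(4,1) = 35·1·4 = 140
h=5: C(7,5)·C(5,4)·C(2,0) = 21·5·1 = 105
Total favorable: 245
Total paths: 4^7 = 16384
P = 245/16384 = 245/16384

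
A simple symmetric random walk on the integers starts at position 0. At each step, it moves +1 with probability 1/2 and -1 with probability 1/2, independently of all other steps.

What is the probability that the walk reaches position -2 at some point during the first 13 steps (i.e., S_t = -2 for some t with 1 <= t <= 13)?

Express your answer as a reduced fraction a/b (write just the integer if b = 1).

Answer: 595/1024

Derivation:
Count via complement. Let g(t,s) = #length-t paths at position s with S_1..S_t all ≠ -2.
g(t,s) = g(t-1,s-1) + g(t-1,s+1) for s ≠ -2; g(t,-2) = 0.
t=0: g(0,0)=1
t=1: g(1,-1)=1 g(1,1)=1
t=2: g(2,0)=2 g(2,2)=1
t=3: g(3,-1)=2 g(3,1)=3 g(3,3)=1
t=4: g(4,0)=5 g(4,2)=4 g(4,4)=1
t=5: g(5,-1)=5 g(5,1)=9 g(5,3)=5 g(5,5)=1
t=6: g(6,0)=14 g(6,2)=14 g(6,4)=6 g(6,6)=1
t=7: g(7,-1)=14 g(7,1)=28 g(7,3)=20 g(7,5)=7 g(7,7)=1
t=8: g(8,0)=42 g(8,2)=48 g(8,4)=27 g(8,6)=8 g(8,8)=1
t=9: g(9,-1)=42 g(9,1)=90 g(9,3)=75 g(9,5)=35 g(9,7)=9 g(9,9)=1
t=10: g(10,0)=132 g(10,2)=165 g(10,4)=110 g(10,6)=44 g(10,8)=10 g(10,10)=1
t=11: g(11,-1)=132 g(11,1)=297 g(11,3)=275 g(11,5)=154 g(11,7)=54 g(11,9)=11 g(11,11)=1
t=12: g(12,0)=429 g(12,2)=572 g(12,4)=429 g(12,6)=208 g(12,8)=65 g(12,10)=12 g(12,12)=1
t=13: g(13,-1)=429 g(13,1)=1001 g(13,3)=1001 g(13,5)=637 g(13,7)=273 g(13,9)=77 g(13,11)=13 g(13,13)=1
Paths never hitting -2: Σ_s g(13,s) = 3432
Paths hitting -2: 2^13 - 3432 = 4760
P = 4760/8192 = 595/1024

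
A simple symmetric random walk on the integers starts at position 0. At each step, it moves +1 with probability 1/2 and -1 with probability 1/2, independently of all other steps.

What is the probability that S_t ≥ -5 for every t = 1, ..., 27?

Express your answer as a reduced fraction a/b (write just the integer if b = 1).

Answer: 50480055/67108864

Derivation:
Let f(t,s) = #length-t paths at position s with S_1..S_t all ≥ -5.
f(t,s) = f(t-1,s-1) + f(t-1,s+1) for s ≥ -5; f(t,s) = 0 for s < -5.
t=0: f(0,0)=1
t=1: f(1,-1)=1 f(1,1)=1
t=2: f(2,-2)=1 f(2,0)=2 f(2,2)=1
t=3: f(3,-3)=1 f(3,-1)=3 f(3,1)=3 f(3,3)=1
t=4: f(4,-4)=1 f(4,-2)=4 f(4,0)=6 f(4,2)=4 f(4,4)=1
t=5: f(5,-5)=1 f(5,-3)=5 f(5,-1)=10 f(5,1)=10 f(5,3)=5 f(5,5)=1
t=6: f(6,-4)=6 f(6,-2)=15 f(6,0)=20 f(6,2)=15 f(6,4)=6 f(6,6)=1
t=7: f(7,-5)=6 f(7,-3)=21 f(7,-1)=35 f(7,1)=35 f(7,3)=21 f(7,5)=7 f(7,7)=1
t=8: f(8,-4)=27 f(8,-2)=56 f(8,0)=70 f(8,2)=56 f(8,4)=28 f(8,6)=8 f(8,8)=1
t=9: f(9,-5)=27 f(9,-3)=83 f(9,-1)=126 f(9,1)=126 f(9,3)=84 f(9,5)=36 f(9,7)=9 f(9,9)=1
t=10: f(10,-4)=110 f(10,-2)=209 f(10,0)=252 f(10,2)=210 f(10,4)=120 f(10,6)=45 f(10,8)=10 f(10,10)=1
t=11: f(11,-5)=110 f(11,-3)=319 f(11,-1)=461 f(11,1)=462 f(11,3)=330 f(11,5)=165 f(11,7)=55 f(11,9)=11 f(11,11)=1
t=12: f(12,-4)=429 f(12,-2)=780 f(12,0)=923 f(12,2)=792 f(12,4)=495 f(12,6)=220 f(12,8)=66 f(12,10)=12 f(12,12)=1
t=13: f(13,-5)=429 f(13,-3)=1209 f(13,-1)=1703 f(13,1)=1715 f(13,3)=1287 f(13,5)=715 f(13,7)=286 f(13,9)=78 f(13,11)=13 f(13,13)=1
t=14: f(14,-4)=1638 f(14,-2)=2912 f(14,0)=3418 f(14,2)=3002 f(14,4)=2002 f(14,6)=1001 f(14,8)=364 f(14,10)=91 f(14,12)=14 f(14,14)=1
t=15: f(15,-5)=1638 f(15,-3)=4550 f(15,-1)=6330 f(15,1)=6420 f(15,3)=5004 f(15,5)=3003 f(15,7)=1365 f(15,9)=455 f(15,11)=105 f(15,13)=15 f(15,15)=1
t=16: f(16,-4)=6188 f(16,-2)=10880 f(16,0)=12750 f(16,2)=11424 f(16,4)=8007 f(16,6)=4368 f(16,8)=1820 f(16,10)=560 f(16,12)=120 f(16,14)=16 f(16,16)=1
t=17: f(17,-5)=6188 f(17,-3)=17068 f(17,-1)=23630 f(17,1)=24174 f(17,3)=19431 f(17,5)=12375 f(17,7)=6188 f(17,9)=2380 f(17,11)=680 f(17,13)=136 f(17,15)=17 f(17,17)=1
t=18: f(18,-4)=23256 f(18,-2)=40698 f(18,0)=47804 f(18,2)=43605 f(18,4)=31806 f(18,6)=18563 f(18,8)=8568 f(18,10)=3060 f(18,12)=816 f(18,14)=153 f(18,16)=18 f(18,18)=1
t=19: f(19,-5)=23256 f(19,-3)=63954 f(19,-1)=88502 f(19,1)=91409 f(19,3)=75411 f(19,5)=50369 f(19,7)=27131 f(19,9)=11628 f(19,11)=3876 f(19,13)=969 f(19,15)=171 f(19,17)=19 f(19,19)=1
t=20: f(20,-4)=87210 f(20,-2)=152456 f(20,0)=179911 f(20,2)=166820 f(20,4)=125780 f(20,6)=77500 f(20,8)=38759 f(20,10)=15504 f(20,12)=4845 f(20,14)=1140 f(20,16)=190 f(20,18)=20 f(20,20)=1
t=21: f(21,-5)=87210 f(21,-3)=239666 f(21,-1)=332367 f(21,1)=346731 f(21,3)=292600 f(21,5)=203280 f(21,7)=116259 f(21,9)=54263 f(21,11)=20349 f(21,13)=5985 f(21,15)=1330 f(21,17)=210 f(21,19)=21 f(21,21)=1
t=22: f(22,-4)=326876 f(22,-2)=572033 f(22,0)=679098 f(22,2)=639331 f(22,4)=495880 f(22,6)=319539 f(22,8)=170522 f(22,10)=74612 f(22,12)=26334 f(22,14)=7315 f(22,16)=1540 f(22,18)=231 f(22,20)=22 f(22,22)=1
t=23: f(23,-5)=326876 f(23,-3)=898909 f(23,-1)=1251131 f(23,1)=1318429 f(23,3)=1135211 f(23,5)=815419 f(23,7)=490061 f(23,9)=245134 f(23,11)=100946 f(23,13)=33649 f(23,15)=8855 f(23,17)=1771 f(23,19)=253 f(23,21)=23 f(23,23)=1
t=24: f(24,-4)=1225785 f(24,-2)=2150040 f(24,0)=2569560 f(24,2)=2453640 f(24,4)=1950630 f(24,6)=1305480 f(24,8)=735195 f(24,10)=346080 f(24,12)=134595 f(24,14)=42504 f(24,16)=10626 f(24,18)=2024 f(24,20)=276 f(24,22)=24 f(24,24)=1
t=25: f(25,-5)=1225785 f(25,-3)=3375825 f(25,-1)=4719600 f(25,1)=5023200 f(25,3)=4404270 f(25,5)=3256110 f(25,7)=2040675 f(25,9)=1081275 f(25,11)=480675 f(25,13)=177099 f(25,15)=53130 f(25,17)=12650 f(25,19)=2300 f(25,21)=300 f(25,23)=25 f(25,25)=1
t=26: f(26,-4)=4601610 f(26,-2)=8095425 f(26,0)=9742800 f(26,2)=9427470 f(26,4)=7660380 f(26,6)=5296785 f(26,8)=3121950 f(26,10)=1561950 f(26,12)=657774 f(26,14)=230229 f(26,16)=65780 f(26,18)=14950 f(26,20)=2600 f(26,22)=325 f(26,24)=26 f(26,26)=1
t=27: f(27,-5)=4601610 f(27,-3)=12697035 f(27,-1)=17838225 f(27,1)=19170270 f(27,3)=17087850 f(27,5)=12957165 f(27,7)=8418735 f(27,9)=4683900 f(27,11)=2219724 f(27,13)=888003 f(27,15)=296009 f(27,17)=80730 f(27,19)=17550 f(27,21)=2925 f(27,23)=351 f(27,25)=27 f(27,27)=1
Σ_s f(27,s) = 100960110
P = 100960110/134217728 = 50480055/67108864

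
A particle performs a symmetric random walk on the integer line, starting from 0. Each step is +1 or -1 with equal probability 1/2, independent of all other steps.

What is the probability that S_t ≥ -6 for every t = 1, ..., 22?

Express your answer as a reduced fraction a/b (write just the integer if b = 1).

Answer: 227069/262144

Derivation:
Let f(t,s) = #length-t paths at position s with S_1..S_t all ≥ -6.
f(t,s) = f(t-1,s-1) + f(t-1,s+1) for s ≥ -6; f(t,s) = 0 for s < -6.
t=0: f(0,0)=1
t=1: f(1,-1)=1 f(1,1)=1
t=2: f(2,-2)=1 f(2,0)=2 f(2,2)=1
t=3: f(3,-3)=1 f(3,-1)=3 f(3,1)=3 f(3,3)=1
t=4: f(4,-4)=1 f(4,-2)=4 f(4,0)=6 f(4,2)=4 f(4,4)=1
t=5: f(5,-5)=1 f(5,-3)=5 f(5,-1)=10 f(5,1)=10 f(5,3)=5 f(5,5)=1
t=6: f(6,-6)=1 f(6,-4)=6 f(6,-2)=15 f(6,0)=20 f(6,2)=15 f(6,4)=6 f(6,6)=1
t=7: f(7,-5)=7 f(7,-3)=21 f(7,-1)=35 f(7,1)=35 f(7,3)=21 f(7,5)=7 f(7,7)=1
t=8: f(8,-6)=7 f(8,-4)=28 f(8,-2)=56 f(8,0)=70 f(8,2)=56 f(8,4)=28 f(8,6)=8 f(8,8)=1
t=9: f(9,-5)=35 f(9,-3)=84 f(9,-1)=126 f(9,1)=126 f(9,3)=84 f(9,5)=36 f(9,7)=9 f(9,9)=1
t=10: f(10,-6)=35 f(10,-4)=119 f(10,-2)=210 f(10,0)=252 f(10,2)=210 f(10,4)=120 f(10,6)=45 f(10,8)=10 f(10,10)=1
t=11: f(11,-5)=154 f(11,-3)=329 f(11,-1)=462 f(11,1)=462 f(11,3)=330 f(11,5)=165 f(11,7)=55 f(11,9)=11 f(11,11)=1
t=12: f(12,-6)=154 f(12,-4)=483 f(12,-2)=791 f(12,0)=924 f(12,2)=792 f(12,4)=495 f(12,6)=220 f(12,8)=66 f(12,10)=12 f(12,12)=1
t=13: f(13,-5)=637 f(13,-3)=1274 f(13,-1)=1715 f(13,1)=1716 f(13,3)=1287 f(13,5)=715 f(13,7)=286 f(13,9)=78 f(13,11)=13 f(13,13)=1
t=14: f(14,-6)=637 f(14,-4)=1911 f(14,-2)=2989 f(14,0)=3431 f(14,2)=3003 f(14,4)=2002 f(14,6)=1001 f(14,8)=364 f(14,10)=91 f(14,12)=14 f(14,14)=1
t=15: f(15,-5)=2548 f(15,-3)=4900 f(15,-1)=6420 f(15,1)=6434 f(15,3)=5005 f(15,5)=3003 f(15,7)=1365 f(15,9)=455 f(15,11)=105 f(15,13)=15 f(15,15)=1
t=16: f(16,-6)=2548 f(16,-4)=7448 f(16,-2)=11320 f(16,0)=12854 f(16,2)=11439 f(16,4)=8008 f(16,6)=4368 f(16,8)=1820 f(16,10)=560 f(16,12)=120 f(16,14)=16 f(16,16)=1
t=17: f(17,-5)=9996 f(17,-3)=18768 f(17,-1)=24174 f(17,1)=24293 f(17,3)=19447 f(17,5)=12376 f(17,7)=6188 f(17,9)=2380 f(17,11)=680 f(17,13)=136 f(17,15)=17 f(17,17)=1
t=18: f(18,-6)=9996 f(18,-4)=28764 f(18,-2)=42942 f(18,0)=48467 f(18,2)=43740 f(18,4)=31823 f(18,6)=18564 f(18,8)=8568 f(18,10)=3060 f(18,12)=816 f(18,14)=153 f(18,16)=18 f(18,18)=1
t=19: f(19,-5)=38760 f(19,-3)=71706 f(19,-1)=91409 f(19,1)=92207 f(19,3)=75563 f(19,5)=50387 f(19,7)=27132 f(19,9)=11628 f(19,11)=3876 f(19,13)=969 f(19,15)=171 f(19,17)=19 f(19,19)=1
t=20: f(20,-6)=38760 f(20,-4)=110466 f(20,-2)=163115 f(20,0)=183616 f(20,2)=167770 f(20,4)=125950 f(20,6)=77519 f(20,8)=38760 f(20,10)=15504 f(20,12)=4845 f(20,14)=1140 f(20,16)=190 f(20,18)=20 f(20,20)=1
t=21: f(21,-5)=149226 f(21,-3)=273581 f(21,-1)=346731 f(21,1)=351386 f(21,3)=293720 f(21,5)=203469 f(21,7)=116279 f(21,9)=54264 f(21,11)=20349 f(21,13)=5985 f(21,15)=1330 f(21,17)=210 f(21,19)=21 f(21,21)=1
t=22: f(22,-6)=149226 f(22,-4)=422807 f(22,-2)=620312 f(22,0)=698117 f(22,2)=645106 f(22,4)=497189 f(22,6)=319748 f(22,8)=170543 f(22,10)=74613 f(22,12)=26334 f(22,14)=7315 f(22,16)=1540 f(22,18)=231 f(22,20)=22 f(22,22)=1
Σ_s f(22,s) = 3633104
P = 3633104/4194304 = 227069/262144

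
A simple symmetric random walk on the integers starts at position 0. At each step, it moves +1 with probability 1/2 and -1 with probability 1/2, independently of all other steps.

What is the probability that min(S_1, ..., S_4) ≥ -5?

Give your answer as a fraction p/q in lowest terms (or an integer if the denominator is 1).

Let f(t,s) = #length-t paths at position s with S_1..S_t all ≥ -5.
f(t,s) = f(t-1,s-1) + f(t-1,s+1) for s ≥ -5; f(t,s) = 0 for s < -5.
t=0: f(0,0)=1
t=1: f(1,-1)=1 f(1,1)=1
t=2: f(2,-2)=1 f(2,0)=2 f(2,2)=1
t=3: f(3,-3)=1 f(3,-1)=3 f(3,1)=3 f(3,3)=1
t=4: f(4,-4)=1 f(4,-2)=4 f(4,0)=6 f(4,2)=4 f(4,4)=1
Σ_s f(4,s) = 16
P = 16/16 = 1

Answer: 1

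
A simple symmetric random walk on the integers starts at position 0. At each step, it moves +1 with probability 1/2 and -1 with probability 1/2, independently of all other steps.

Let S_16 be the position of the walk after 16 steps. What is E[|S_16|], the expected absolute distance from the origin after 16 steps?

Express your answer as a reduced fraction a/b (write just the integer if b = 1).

S_16 takes values m ≡ 0 (mod 2) with |m| ≤ 16; P(S_16=m) = C(16,(16+m)/2)/2^16.
Total paths: 2^16 = 65536
Distribution: P(S=-16)=1/65536, P(S=-14)=16/65536, P(S=-12)=120/65536, P(S=-10)=560/65536, P(S=-8)=1820/65536, P(S=-6)=4368/65536, P(S=-4)=8008/65536, P(S=-2)=11440/65536, P(S=0)=12870/65536, P(S=2)=11440/65536, P(S=4)=8008/65536, P(S=6)=4368/65536, P(S=8)=1820/65536, P(S=10)=560/65536, P(S=12)=120/65536, P(S=14)=16/65536, P(S=16)=1/65536
E[|S_16|] = Σ_m |m|·P(S_16=m) = 205920/65536 = 6435/2048

Answer: 6435/2048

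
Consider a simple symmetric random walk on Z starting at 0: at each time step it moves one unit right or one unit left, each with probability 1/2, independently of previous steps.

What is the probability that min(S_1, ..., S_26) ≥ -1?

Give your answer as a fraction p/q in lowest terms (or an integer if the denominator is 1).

Let f(t,s) = #length-t paths at position s with S_1..S_t all ≥ -1.
f(t,s) = f(t-1,s-1) + f(t-1,s+1) for s ≥ -1; f(t,s) = 0 for s < -1.
t=0: f(0,0)=1
t=1: f(1,-1)=1 f(1,1)=1
t=2: f(2,0)=2 f(2,2)=1
t=3: f(3,-1)=2 f(3,1)=3 f(3,3)=1
t=4: f(4,0)=5 f(4,2)=4 f(4,4)=1
t=5: f(5,-1)=5 f(5,1)=9 f(5,3)=5 f(5,5)=1
t=6: f(6,0)=14 f(6,2)=14 f(6,4)=6 f(6,6)=1
t=7: f(7,-1)=14 f(7,1)=28 f(7,3)=20 f(7,5)=7 f(7,7)=1
t=8: f(8,0)=42 f(8,2)=48 f(8,4)=27 f(8,6)=8 f(8,8)=1
t=9: f(9,-1)=42 f(9,1)=90 f(9,3)=75 f(9,5)=35 f(9,7)=9 f(9,9)=1
t=10: f(10,0)=132 f(10,2)=165 f(10,4)=110 f(10,6)=44 f(10,8)=10 f(10,10)=1
t=11: f(11,-1)=132 f(11,1)=297 f(11,3)=275 f(11,5)=154 f(11,7)=54 f(11,9)=11 f(11,11)=1
t=12: f(12,0)=429 f(12,2)=572 f(12,4)=429 f(12,6)=208 f(12,8)=65 f(12,10)=12 f(12,12)=1
t=13: f(13,-1)=429 f(13,1)=1001 f(13,3)=1001 f(13,5)=637 f(13,7)=273 f(13,9)=77 f(13,11)=13 f(13,13)=1
t=14: f(14,0)=1430 f(14,2)=2002 f(14,4)=1638 f(14,6)=910 f(14,8)=350 f(14,10)=90 f(14,12)=14 f(14,14)=1
t=15: f(15,-1)=1430 f(15,1)=3432 f(15,3)=3640 f(15,5)=2548 f(15,7)=1260 f(15,9)=440 f(15,11)=104 f(15,13)=15 f(15,15)=1
t=16: f(16,0)=4862 f(16,2)=7072 f(16,4)=6188 f(16,6)=3808 f(16,8)=1700 f(16,10)=544 f(16,12)=119 f(16,14)=16 f(16,16)=1
t=17: f(17,-1)=4862 f(17,1)=11934 f(17,3)=13260 f(17,5)=9996 f(17,7)=5508 f(17,9)=2244 f(17,11)=663 f(17,13)=135 f(17,15)=17 f(17,17)=1
t=18: f(18,0)=16796 f(18,2)=25194 f(18,4)=23256 f(18,6)=15504 f(18,8)=7752 f(18,10)=2907 f(18,12)=798 f(18,14)=152 f(18,16)=18 f(18,18)=1
t=19: f(19,-1)=16796 f(19,1)=41990 f(19,3)=48450 f(19,5)=38760 f(19,7)=23256 f(19,9)=10659 f(19,11)=3705 f(19,13)=950 f(19,15)=170 f(19,17)=19 f(19,19)=1
t=20: f(20,0)=58786 f(20,2)=90440 f(20,4)=87210 f(20,6)=62016 f(20,8)=33915 f(20,10)=14364 f(20,12)=4655 f(20,14)=1120 f(20,16)=189 f(20,18)=20 f(20,20)=1
t=21: f(21,-1)=58786 f(21,1)=149226 f(21,3)=177650 f(21,5)=149226 f(21,7)=95931 f(21,9)=48279 f(21,11)=19019 f(21,13)=5775 f(21,15)=1309 f(21,17)=209 f(21,19)=21 f(21,21)=1
t=22: f(22,0)=208012 f(22,2)=326876 f(22,4)=326876 f(22,6)=245157 f(22,8)=144210 f(22,10)=67298 f(22,12)=24794 f(22,14)=7084 f(22,16)=1518 f(22,18)=230 f(22,20)=22 f(22,22)=1
t=23: f(23,-1)=208012 f(23,1)=534888 f(23,3)=653752 f(23,5)=572033 f(23,7)=389367 f(23,9)=211508 f(23,11)=92092 f(23,13)=31878 f(23,15)=8602 f(23,17)=1748 f(23,19)=252 f(23,21)=23 f(23,23)=1
t=24: f(24,0)=742900 f(24,2)=1188640 f(24,4)=1225785 f(24,6)=961400 f(24,8)=600875 f(24,10)=303600 f(24,12)=123970 f(24,14)=40480 f(24,16)=10350 f(24,18)=2000 f(24,20)=275 f(24,22)=24 f(24,24)=1
t=25: f(25,-1)=742900 f(25,1)=1931540 f(25,3)=2414425 f(25,5)=2187185 f(25,7)=1562275 f(25,9)=904475 f(25,11)=427570 f(25,13)=164450 f(25,15)=50830 f(25,17)=12350 f(25,19)=2275 f(25,21)=299 f(25,23)=25 f(25,25)=1
t=26: f(26,0)=2674440 f(26,2)=4345965 f(26,4)=4601610 f(26,6)=3749460 f(26,8)=2466750 f(26,10)=1332045 f(26,12)=592020 f(26,14)=215280 f(26,16)=63180 f(26,18)=14625 f(26,20)=2574 f(26,22)=324 f(26,24)=26 f(26,26)=1
Σ_s f(26,s) = 20058300
P = 20058300/67108864 = 5014575/16777216

Answer: 5014575/16777216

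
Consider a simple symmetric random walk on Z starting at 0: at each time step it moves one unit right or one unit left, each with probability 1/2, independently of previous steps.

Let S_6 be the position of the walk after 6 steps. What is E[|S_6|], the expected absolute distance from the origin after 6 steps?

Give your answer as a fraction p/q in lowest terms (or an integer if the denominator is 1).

S_6 takes values m ≡ 0 (mod 2) with |m| ≤ 6; P(S_6=m) = C(6,(6+m)/2)/2^6.
Total paths: 2^6 = 64
Distribution: P(S=-6)=1/64, P(S=-4)=6/64, P(S=-2)=15/64, P(S=0)=20/64, P(S=2)=15/64, P(S=4)=6/64, P(S=6)=1/64
E[|S_6|] = Σ_m |m|·P(S_6=m) = 120/64 = 15/8

Answer: 15/8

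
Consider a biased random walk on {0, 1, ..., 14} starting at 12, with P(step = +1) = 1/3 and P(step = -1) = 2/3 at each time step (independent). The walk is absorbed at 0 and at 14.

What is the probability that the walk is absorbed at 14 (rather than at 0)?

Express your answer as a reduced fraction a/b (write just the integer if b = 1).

Answer: 1365/5461

Derivation:
Biased walk: p = 1/3, q = 2/3, r = q/p = 2
Gambler's ruin: P(hit 14 before 0 | start at 12) = (1 - r^a)/(1 - r^N)
r^12 = 4096; r^14 = 16384
P = (1 - 4096) / (1 - 16384) = -4095 / -16383 = 1365/5461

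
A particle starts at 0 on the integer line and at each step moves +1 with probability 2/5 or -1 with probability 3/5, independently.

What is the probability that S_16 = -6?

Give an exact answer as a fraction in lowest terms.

Answer: 24760899072/152587890625

Derivation:
To reach position -6 after 16 steps: need 5 steps of +1 and 11 steps of -1.
Number of such sequences: C(16,5) = 4368
Each has probability (2/5)^5 · (3/5)^11 = 5668704/152587890625
P = 4368 · 5668704/152587890625 = 24760899072/152587890625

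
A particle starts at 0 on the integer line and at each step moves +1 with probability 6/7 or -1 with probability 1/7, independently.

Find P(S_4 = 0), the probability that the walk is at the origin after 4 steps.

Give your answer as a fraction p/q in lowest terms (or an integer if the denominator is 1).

To be at 0 after 4 steps: need exactly 2 steps of +1 and 2 of -1.
Number of such sequences: C(4,2) = 6
Each has probability (6/7)^2 · (1/7)^2 = 36/2401
P = 6 · 36/2401 = 216/2401

Answer: 216/2401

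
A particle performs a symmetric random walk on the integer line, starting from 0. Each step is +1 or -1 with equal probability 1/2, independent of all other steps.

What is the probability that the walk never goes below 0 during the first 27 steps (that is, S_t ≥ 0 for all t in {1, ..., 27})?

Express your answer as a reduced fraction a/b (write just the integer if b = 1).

Let f(t,s) = #length-t paths at position s with S_1..S_t all ≥ 0.
f(t,s) = f(t-1,s-1) + f(t-1,s+1) for s ≥ 0; f(t,s) = 0 for s < 0.
t=0: f(0,0)=1
t=1: f(1,1)=1
t=2: f(2,0)=1 f(2,2)=1
t=3: f(3,1)=2 f(3,3)=1
t=4: f(4,0)=2 f(4,2)=3 f(4,4)=1
t=5: f(5,1)=5 f(5,3)=4 f(5,5)=1
t=6: f(6,0)=5 f(6,2)=9 f(6,4)=5 f(6,6)=1
t=7: f(7,1)=14 f(7,3)=14 f(7,5)=6 f(7,7)=1
t=8: f(8,0)=14 f(8,2)=28 f(8,4)=20 f(8,6)=7 f(8,8)=1
t=9: f(9,1)=42 f(9,3)=48 f(9,5)=27 f(9,7)=8 f(9,9)=1
t=10: f(10,0)=42 f(10,2)=90 f(10,4)=75 f(10,6)=35 f(10,8)=9 f(10,10)=1
t=11: f(11,1)=132 f(11,3)=165 f(11,5)=110 f(11,7)=44 f(11,9)=10 f(11,11)=1
t=12: f(12,0)=132 f(12,2)=297 f(12,4)=275 f(12,6)=154 f(12,8)=54 f(12,10)=11 f(12,12)=1
t=13: f(13,1)=429 f(13,3)=572 f(13,5)=429 f(13,7)=208 f(13,9)=65 f(13,11)=12 f(13,13)=1
t=14: f(14,0)=429 f(14,2)=1001 f(14,4)=1001 f(14,6)=637 f(14,8)=273 f(14,10)=77 f(14,12)=13 f(14,14)=1
t=15: f(15,1)=1430 f(15,3)=2002 f(15,5)=1638 f(15,7)=910 f(15,9)=350 f(15,11)=90 f(15,13)=14 f(15,15)=1
t=16: f(16,0)=1430 f(16,2)=3432 f(16,4)=3640 f(16,6)=2548 f(16,8)=1260 f(16,10)=440 f(16,12)=104 f(16,14)=15 f(16,16)=1
t=17: f(17,1)=4862 f(17,3)=7072 f(17,5)=6188 f(17,7)=3808 f(17,9)=1700 f(17,11)=544 f(17,13)=119 f(17,15)=16 f(17,17)=1
t=18: f(18,0)=4862 f(18,2)=11934 f(18,4)=13260 f(18,6)=9996 f(18,8)=5508 f(18,10)=2244 f(18,12)=663 f(18,14)=135 f(18,16)=17 f(18,18)=1
t=19: f(19,1)=16796 f(19,3)=25194 f(19,5)=23256 f(19,7)=15504 f(19,9)=7752 f(19,11)=2907 f(19,13)=798 f(19,15)=152 f(19,17)=18 f(19,19)=1
t=20: f(20,0)=16796 f(20,2)=41990 f(20,4)=48450 f(20,6)=38760 f(20,8)=23256 f(20,10)=10659 f(20,12)=3705 f(20,14)=950 f(20,16)=170 f(20,18)=19 f(20,20)=1
t=21: f(21,1)=58786 f(21,3)=90440 f(21,5)=87210 f(21,7)=62016 f(21,9)=33915 f(21,11)=14364 f(21,13)=4655 f(21,15)=1120 f(21,17)=189 f(21,19)=20 f(21,21)=1
t=22: f(22,0)=58786 f(22,2)=149226 f(22,4)=177650 f(22,6)=149226 f(22,8)=95931 f(22,10)=48279 f(22,12)=19019 f(22,14)=5775 f(22,16)=1309 f(22,18)=209 f(22,20)=21 f(22,22)=1
t=23: f(23,1)=208012 f(23,3)=326876 f(23,5)=326876 f(23,7)=245157 f(23,9)=144210 f(23,11)=67298 f(23,13)=24794 f(23,15)=7084 f(23,17)=1518 f(23,19)=230 f(23,21)=22 f(23,23)=1
t=24: f(24,0)=208012 f(24,2)=534888 f(24,4)=653752 f(24,6)=572033 f(24,8)=389367 f(24,10)=211508 f(24,12)=92092 f(24,14)=31878 f(24,16)=8602 f(24,18)=1748 f(24,20)=252 f(24,22)=23 f(24,24)=1
t=25: f(25,1)=742900 f(25,3)=1188640 f(25,5)=1225785 f(25,7)=961400 f(25,9)=600875 f(25,11)=303600 f(25,13)=123970 f(25,15)=40480 f(25,17)=10350 f(25,19)=2000 f(25,21)=275 f(25,23)=24 f(25,25)=1
t=26: f(26,0)=742900 f(26,2)=1931540 f(26,4)=2414425 f(26,6)=2187185 f(26,8)=1562275 f(26,10)=904475 f(26,12)=427570 f(26,14)=164450 f(26,16)=50830 f(26,18)=12350 f(26,20)=2275 f(26,22)=299 f(26,24)=25 f(26,26)=1
t=27: f(27,1)=2674440 f(27,3)=4345965 f(27,5)=4601610 f(27,7)=3749460 f(27,9)=2466750 f(27,11)=1332045 f(27,13)=592020 f(27,15)=215280 f(27,17)=63180 f(27,19)=14625 f(27,21)=2574 f(27,23)=324 f(27,25)=26 f(27,27)=1
Σ_s f(27,s) = 20058300
P = 20058300/134217728 = 5014575/33554432

Answer: 5014575/33554432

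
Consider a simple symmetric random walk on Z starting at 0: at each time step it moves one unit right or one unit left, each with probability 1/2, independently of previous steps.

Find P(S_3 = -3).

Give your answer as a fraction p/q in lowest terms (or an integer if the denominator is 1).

Answer: 1/8

Derivation:
To reach position -3 after 3 steps: need 0 steps of +1 and 3 of -1.
Favorable paths: C(3,0) = 1
Total paths: 2^3 = 8
P = 1/8 = 1/8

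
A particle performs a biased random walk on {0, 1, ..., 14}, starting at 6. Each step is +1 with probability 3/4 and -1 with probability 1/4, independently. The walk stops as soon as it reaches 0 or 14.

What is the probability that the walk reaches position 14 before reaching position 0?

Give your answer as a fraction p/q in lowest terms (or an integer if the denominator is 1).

Biased walk: p = 3/4, q = 1/4, r = q/p = 1/3
Gambler's ruin: P(hit 14 before 0 | start at 6) = (1 - r^a)/(1 - r^N)
r^6 = 1/729; r^14 = 1/4782969
P = (1 - 1/729) / (1 - 1/4782969) = 728/729 / 4782968/4782969 = 597051/597871

Answer: 597051/597871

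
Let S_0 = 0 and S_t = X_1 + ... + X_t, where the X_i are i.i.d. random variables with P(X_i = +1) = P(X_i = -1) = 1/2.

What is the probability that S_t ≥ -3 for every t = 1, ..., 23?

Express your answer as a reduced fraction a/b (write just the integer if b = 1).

Answer: 156009/262144

Derivation:
Let f(t,s) = #length-t paths at position s with S_1..S_t all ≥ -3.
f(t,s) = f(t-1,s-1) + f(t-1,s+1) for s ≥ -3; f(t,s) = 0 for s < -3.
t=0: f(0,0)=1
t=1: f(1,-1)=1 f(1,1)=1
t=2: f(2,-2)=1 f(2,0)=2 f(2,2)=1
t=3: f(3,-3)=1 f(3,-1)=3 f(3,1)=3 f(3,3)=1
t=4: f(4,-2)=4 f(4,0)=6 f(4,2)=4 f(4,4)=1
t=5: f(5,-3)=4 f(5,-1)=10 f(5,1)=10 f(5,3)=5 f(5,5)=1
t=6: f(6,-2)=14 f(6,0)=20 f(6,2)=15 f(6,4)=6 f(6,6)=1
t=7: f(7,-3)=14 f(7,-1)=34 f(7,1)=35 f(7,3)=21 f(7,5)=7 f(7,7)=1
t=8: f(8,-2)=48 f(8,0)=69 f(8,2)=56 f(8,4)=28 f(8,6)=8 f(8,8)=1
t=9: f(9,-3)=48 f(9,-1)=117 f(9,1)=125 f(9,3)=84 f(9,5)=36 f(9,7)=9 f(9,9)=1
t=10: f(10,-2)=165 f(10,0)=242 f(10,2)=209 f(10,4)=120 f(10,6)=45 f(10,8)=10 f(10,10)=1
t=11: f(11,-3)=165 f(11,-1)=407 f(11,1)=451 f(11,3)=329 f(11,5)=165 f(11,7)=55 f(11,9)=11 f(11,11)=1
t=12: f(12,-2)=572 f(12,0)=858 f(12,2)=780 f(12,4)=494 f(12,6)=220 f(12,8)=66 f(12,10)=12 f(12,12)=1
t=13: f(13,-3)=572 f(13,-1)=1430 f(13,1)=1638 f(13,3)=1274 f(13,5)=714 f(13,7)=286 f(13,9)=78 f(13,11)=13 f(13,13)=1
t=14: f(14,-2)=2002 f(14,0)=3068 f(14,2)=2912 f(14,4)=1988 f(14,6)=1000 f(14,8)=364 f(14,10)=91 f(14,12)=14 f(14,14)=1
t=15: f(15,-3)=2002 f(15,-1)=5070 f(15,1)=5980 f(15,3)=4900 f(15,5)=2988 f(15,7)=1364 f(15,9)=455 f(15,11)=105 f(15,13)=15 f(15,15)=1
t=16: f(16,-2)=7072 f(16,0)=11050 f(16,2)=10880 f(16,4)=7888 f(16,6)=4352 f(16,8)=1819 f(16,10)=560 f(16,12)=120 f(16,14)=16 f(16,16)=1
t=17: f(17,-3)=7072 f(17,-1)=18122 f(17,1)=21930 f(17,3)=18768 f(17,5)=12240 f(17,7)=6171 f(17,9)=2379 f(17,11)=680 f(17,13)=136 f(17,15)=17 f(17,17)=1
t=18: f(18,-2)=25194 f(18,0)=40052 f(18,2)=40698 f(18,4)=31008 f(18,6)=18411 f(18,8)=8550 f(18,10)=3059 f(18,12)=816 f(18,14)=153 f(18,16)=18 f(18,18)=1
t=19: f(19,-3)=25194 f(19,-1)=65246 f(19,1)=80750 f(19,3)=71706 f(19,5)=49419 f(19,7)=26961 f(19,9)=11609 f(19,11)=3875 f(19,13)=969 f(19,15)=171 f(19,17)=19 f(19,19)=1
t=20: f(20,-2)=90440 f(20,0)=145996 f(20,2)=152456 f(20,4)=121125 f(20,6)=76380 f(20,8)=38570 f(20,10)=15484 f(20,12)=4844 f(20,14)=1140 f(20,16)=190 f(20,18)=20 f(20,20)=1
t=21: f(21,-3)=90440 f(21,-1)=236436 f(21,1)=298452 f(21,3)=273581 f(21,5)=197505 f(21,7)=114950 f(21,9)=54054 f(21,11)=20328 f(21,13)=5984 f(21,15)=1330 f(21,17)=210 f(21,19)=21 f(21,21)=1
t=22: f(22,-2)=326876 f(22,0)=534888 f(22,2)=572033 f(22,4)=471086 f(22,6)=312455 f(22,8)=169004 f(22,10)=74382 f(22,12)=26312 f(22,14)=7314 f(22,16)=1540 f(22,18)=231 f(22,20)=22 f(22,22)=1
t=23: f(23,-3)=326876 f(23,-1)=861764 f(23,1)=1106921 f(23,3)=1043119 f(23,5)=783541 f(23,7)=481459 f(23,9)=243386 f(23,11)=100694 f(23,13)=33626 f(23,15)=8854 f(23,17)=1771 f(23,19)=253 f(23,21)=23 f(23,23)=1
Σ_s f(23,s) = 4992288
P = 4992288/8388608 = 156009/262144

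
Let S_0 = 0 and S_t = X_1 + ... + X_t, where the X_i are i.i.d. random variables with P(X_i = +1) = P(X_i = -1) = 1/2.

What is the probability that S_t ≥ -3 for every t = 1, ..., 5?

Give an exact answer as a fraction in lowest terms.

Let f(t,s) = #length-t paths at position s with S_1..S_t all ≥ -3.
f(t,s) = f(t-1,s-1) + f(t-1,s+1) for s ≥ -3; f(t,s) = 0 for s < -3.
t=0: f(0,0)=1
t=1: f(1,-1)=1 f(1,1)=1
t=2: f(2,-2)=1 f(2,0)=2 f(2,2)=1
t=3: f(3,-3)=1 f(3,-1)=3 f(3,1)=3 f(3,3)=1
t=4: f(4,-2)=4 f(4,0)=6 f(4,2)=4 f(4,4)=1
t=5: f(5,-3)=4 f(5,-1)=10 f(5,1)=10 f(5,3)=5 f(5,5)=1
Σ_s f(5,s) = 30
P = 30/32 = 15/16

Answer: 15/16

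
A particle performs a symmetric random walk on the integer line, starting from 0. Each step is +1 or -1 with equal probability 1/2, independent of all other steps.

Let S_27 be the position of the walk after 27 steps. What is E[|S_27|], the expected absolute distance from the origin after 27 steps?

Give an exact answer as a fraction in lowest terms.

Answer: 35102025/8388608

Derivation:
S_27 takes values m ≡ 1 (mod 2) with |m| ≤ 27; P(S_27=m) = C(27,(27+m)/2)/2^27.
Total paths: 2^27 = 134217728
Distribution: P(S=-27)=1/134217728, P(S=-25)=27/134217728, P(S=-23)=351/134217728, P(S=-21)=2925/134217728, P(S=-19)=17550/134217728, P(S=-17)=80730/134217728, P(S=-15)=296010/134217728, P(S=-13)=888030/134217728, P(S=-11)=2220075/134217728, P(S=-9)=4686825/134217728, P(S=-7)=8436285/134217728, P(S=-5)=13037895/134217728, P(S=-3)=17383860/134217728, P(S=-1)=20058300/134217728, P(S=1)=20058300/134217728, P(S=3)=17383860/134217728, P(S=5)=13037895/134217728, P(S=7)=8436285/134217728, P(S=9)=4686825/134217728, P(S=11)=2220075/134217728, P(S=13)=888030/134217728, P(S=15)=296010/134217728, P(S=17)=80730/134217728, P(S=19)=17550/134217728, P(S=21)=2925/134217728, P(S=23)=351/134217728, P(S=25)=27/134217728, P(S=27)=1/134217728
E[|S_27|] = Σ_m |m|·P(S_27=m) = 561632400/134217728 = 35102025/8388608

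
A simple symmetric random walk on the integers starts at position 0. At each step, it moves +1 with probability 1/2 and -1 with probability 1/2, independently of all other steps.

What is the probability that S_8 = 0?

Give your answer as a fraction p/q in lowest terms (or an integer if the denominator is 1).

To return to 0 after 8 steps: need exactly 4 steps of +1 and 4 of -1.
Favorable paths: C(8,4) = 70
Total paths: 2^8 = 256
P = 70/256 = 35/128

Answer: 35/128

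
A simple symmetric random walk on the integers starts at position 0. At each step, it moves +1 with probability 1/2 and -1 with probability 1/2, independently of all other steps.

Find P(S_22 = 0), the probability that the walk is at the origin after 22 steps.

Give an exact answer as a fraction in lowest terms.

To return to 0 after 22 steps: need exactly 11 steps of +1 and 11 of -1.
Favorable paths: C(22,11) = 705432
Total paths: 2^22 = 4194304
P = 705432/4194304 = 88179/524288

Answer: 88179/524288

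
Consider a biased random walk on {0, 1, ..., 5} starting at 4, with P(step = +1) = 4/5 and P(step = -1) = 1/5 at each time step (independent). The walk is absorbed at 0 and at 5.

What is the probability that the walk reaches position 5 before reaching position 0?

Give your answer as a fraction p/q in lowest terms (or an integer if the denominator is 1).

Answer: 340/341

Derivation:
Biased walk: p = 4/5, q = 1/5, r = q/p = 1/4
Gambler's ruin: P(hit 5 before 0 | start at 4) = (1 - r^a)/(1 - r^N)
r^4 = 1/256; r^5 = 1/1024
P = (1 - 1/256) / (1 - 1/1024) = 255/256 / 1023/1024 = 340/341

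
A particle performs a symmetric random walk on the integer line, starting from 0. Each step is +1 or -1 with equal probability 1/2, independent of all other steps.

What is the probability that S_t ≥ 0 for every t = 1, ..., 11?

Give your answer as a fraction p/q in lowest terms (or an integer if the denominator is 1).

Let f(t,s) = #length-t paths at position s with S_1..S_t all ≥ 0.
f(t,s) = f(t-1,s-1) + f(t-1,s+1) for s ≥ 0; f(t,s) = 0 for s < 0.
t=0: f(0,0)=1
t=1: f(1,1)=1
t=2: f(2,0)=1 f(2,2)=1
t=3: f(3,1)=2 f(3,3)=1
t=4: f(4,0)=2 f(4,2)=3 f(4,4)=1
t=5: f(5,1)=5 f(5,3)=4 f(5,5)=1
t=6: f(6,0)=5 f(6,2)=9 f(6,4)=5 f(6,6)=1
t=7: f(7,1)=14 f(7,3)=14 f(7,5)=6 f(7,7)=1
t=8: f(8,0)=14 f(8,2)=28 f(8,4)=20 f(8,6)=7 f(8,8)=1
t=9: f(9,1)=42 f(9,3)=48 f(9,5)=27 f(9,7)=8 f(9,9)=1
t=10: f(10,0)=42 f(10,2)=90 f(10,4)=75 f(10,6)=35 f(10,8)=9 f(10,10)=1
t=11: f(11,1)=132 f(11,3)=165 f(11,5)=110 f(11,7)=44 f(11,9)=10 f(11,11)=1
Σ_s f(11,s) = 462
P = 462/2048 = 231/1024

Answer: 231/1024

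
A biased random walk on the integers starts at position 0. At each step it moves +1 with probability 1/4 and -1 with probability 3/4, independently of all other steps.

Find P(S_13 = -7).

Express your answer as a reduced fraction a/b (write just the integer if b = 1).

Answer: 8444007/33554432

Derivation:
To reach position -7 after 13 steps: need 3 steps of +1 and 10 steps of -1.
Number of such sequences: C(13,3) = 286
Each has probability (1/4)^3 · (3/4)^10 = 59049/67108864
P = 286 · 59049/67108864 = 8444007/33554432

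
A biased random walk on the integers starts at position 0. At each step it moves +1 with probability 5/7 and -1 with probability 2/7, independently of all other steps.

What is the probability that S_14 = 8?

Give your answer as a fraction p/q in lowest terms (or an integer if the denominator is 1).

Answer: 20312500000/96889010407

Derivation:
To reach position 8 after 14 steps: need 11 steps of +1 and 3 steps of -1.
Number of such sequences: C(14,11) = 364
Each has probability (5/7)^11 · (2/7)^3 = 390625000/678223072849
P = 364 · 390625000/678223072849 = 20312500000/96889010407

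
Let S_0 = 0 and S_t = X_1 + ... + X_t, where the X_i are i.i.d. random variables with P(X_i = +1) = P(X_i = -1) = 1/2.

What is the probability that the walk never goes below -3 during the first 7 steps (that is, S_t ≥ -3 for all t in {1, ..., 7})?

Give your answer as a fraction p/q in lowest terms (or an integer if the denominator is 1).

Let f(t,s) = #length-t paths at position s with S_1..S_t all ≥ -3.
f(t,s) = f(t-1,s-1) + f(t-1,s+1) for s ≥ -3; f(t,s) = 0 for s < -3.
t=0: f(0,0)=1
t=1: f(1,-1)=1 f(1,1)=1
t=2: f(2,-2)=1 f(2,0)=2 f(2,2)=1
t=3: f(3,-3)=1 f(3,-1)=3 f(3,1)=3 f(3,3)=1
t=4: f(4,-2)=4 f(4,0)=6 f(4,2)=4 f(4,4)=1
t=5: f(5,-3)=4 f(5,-1)=10 f(5,1)=10 f(5,3)=5 f(5,5)=1
t=6: f(6,-2)=14 f(6,0)=20 f(6,2)=15 f(6,4)=6 f(6,6)=1
t=7: f(7,-3)=14 f(7,-1)=34 f(7,1)=35 f(7,3)=21 f(7,5)=7 f(7,7)=1
Σ_s f(7,s) = 112
P = 112/128 = 7/8

Answer: 7/8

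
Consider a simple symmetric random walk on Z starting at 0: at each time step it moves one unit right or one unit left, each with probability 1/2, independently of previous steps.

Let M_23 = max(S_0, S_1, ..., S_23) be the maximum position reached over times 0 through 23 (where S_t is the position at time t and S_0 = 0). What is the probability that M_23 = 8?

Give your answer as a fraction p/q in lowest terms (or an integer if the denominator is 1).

Answer: 245157/8388608

Derivation:
Let M_23 = max(S_0,...,S_23). Use the reflection principle: for j ≥ 1, #{paths with M_23 ≥ j} = #{S_23 ≥ j} + #{S_23 ≥ j+1}.
By reflection, #{M_23 ≥ 8} = #{S_23 ≥ 8} + #{S_23 ≥ 9} = 390656 + 390656 = 781312.
#{M_23 ≥ 9} = #{S_23 ≥ 9} + #{S_23 ≥ 10} = 390656 + 145499 = 536155.
#{M_23 = 8} = 781312 - 536155 = 245157.
P(M_23 = 8) = 245157/8388608 = 245157/8388608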